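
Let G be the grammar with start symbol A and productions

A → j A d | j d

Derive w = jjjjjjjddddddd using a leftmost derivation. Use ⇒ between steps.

A ⇒ jAd   [A → j A d]
jAd ⇒ jjAdd   [A → j A d]
jjAdd ⇒ jjjAddd   [A → j A d]
jjjAddd ⇒ jjjjAdddd   [A → j A d]
jjjjAdddd ⇒ jjjjjAddddd   [A → j A d]
jjjjjAddddd ⇒ jjjjjjAdddddd   [A → j A d]
jjjjjjAdddddd ⇒ jjjjjjjddddddd   [A → j d]

A ⇒ jAd ⇒ jjAdd ⇒ jjjAddd ⇒ jjjjAdddd ⇒ jjjjjAddddd ⇒ jjjjjjAdddddd ⇒ jjjjjjjddddddd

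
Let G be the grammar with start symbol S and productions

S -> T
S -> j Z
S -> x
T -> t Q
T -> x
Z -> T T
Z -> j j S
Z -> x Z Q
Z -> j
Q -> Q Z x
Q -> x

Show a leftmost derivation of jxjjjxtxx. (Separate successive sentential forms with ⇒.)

S ⇒ jZ ⇒ jxZQ ⇒ jxjjSQ ⇒ jxjjjZQ ⇒ jxjjjTTQ ⇒ jxjjjxTQ ⇒ jxjjjxtQQ ⇒ jxjjjxtxQ ⇒ jxjjjxtxx

S ⇒ jZ   [S -> j Z]
jZ ⇒ jxZQ   [Z -> x Z Q]
jxZQ ⇒ jxjjSQ   [Z -> j j S]
jxjjSQ ⇒ jxjjjZQ   [S -> j Z]
jxjjjZQ ⇒ jxjjjTTQ   [Z -> T T]
jxjjjTTQ ⇒ jxjjjxTQ   [T -> x]
jxjjjxTQ ⇒ jxjjjxtQQ   [T -> t Q]
jxjjjxtQQ ⇒ jxjjjxtxQ   [Q -> x]
jxjjjxtxQ ⇒ jxjjjxtxx   [Q -> x]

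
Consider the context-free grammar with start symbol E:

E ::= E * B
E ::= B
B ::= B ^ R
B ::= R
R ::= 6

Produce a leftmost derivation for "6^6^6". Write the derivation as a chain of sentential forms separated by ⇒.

E ⇒ B   [E ::= B]
B ⇒ B^R   [B ::= B ^ R]
B^R ⇒ B^R^R   [B ::= B ^ R]
B^R^R ⇒ R^R^R   [B ::= R]
R^R^R ⇒ 6^R^R   [R ::= 6]
6^R^R ⇒ 6^6^R   [R ::= 6]
6^6^R ⇒ 6^6^6   [R ::= 6]

E ⇒ B ⇒ B^R ⇒ B^R^R ⇒ R^R^R ⇒ 6^R^R ⇒ 6^6^R ⇒ 6^6^6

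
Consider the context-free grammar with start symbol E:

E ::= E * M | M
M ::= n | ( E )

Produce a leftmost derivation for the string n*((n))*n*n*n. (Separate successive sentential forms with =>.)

E => E*M   [E ::= E * M]
E*M => E*M*M   [E ::= E * M]
E*M*M => E*M*M*M   [E ::= E * M]
E*M*M*M => E*M*M*M*M   [E ::= E * M]
E*M*M*M*M => M*M*M*M*M   [E ::= M]
M*M*M*M*M => n*M*M*M*M   [M ::= n]
n*M*M*M*M => n*(E)*M*M*M   [M ::= ( E )]
n*(E)*M*M*M => n*(M)*M*M*M   [E ::= M]
n*(M)*M*M*M => n*((E))*M*M*M   [M ::= ( E )]
n*((E))*M*M*M => n*((M))*M*M*M   [E ::= M]
n*((M))*M*M*M => n*((n))*M*M*M   [M ::= n]
n*((n))*M*M*M => n*((n))*n*M*M   [M ::= n]
n*((n))*n*M*M => n*((n))*n*n*M   [M ::= n]
n*((n))*n*n*M => n*((n))*n*n*n   [M ::= n]

E => E*M => E*M*M => E*M*M*M => E*M*M*M*M => M*M*M*M*M => n*M*M*M*M => n*(E)*M*M*M => n*(M)*M*M*M => n*((E))*M*M*M => n*((M))*M*M*M => n*((n))*M*M*M => n*((n))*n*M*M => n*((n))*n*n*M => n*((n))*n*n*n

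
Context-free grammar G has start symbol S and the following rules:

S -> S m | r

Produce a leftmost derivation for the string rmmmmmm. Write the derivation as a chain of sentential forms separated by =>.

S=>Sm=>Smm=>Smmm=>Smmmm=>Smmmmm=>Smmmmmm=>rmmmmmm

S => Sm   [S -> S m]
Sm => Smm   [S -> S m]
Smm => Smmm   [S -> S m]
Smmm => Smmmm   [S -> S m]
Smmmm => Smmmmm   [S -> S m]
Smmmmm => Smmmmmm   [S -> S m]
Smmmmmm => rmmmmmm   [S -> r]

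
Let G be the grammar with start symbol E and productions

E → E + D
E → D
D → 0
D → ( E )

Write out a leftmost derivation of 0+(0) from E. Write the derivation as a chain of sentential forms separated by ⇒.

E ⇒ E+D   [E → E + D]
E+D ⇒ D+D   [E → D]
D+D ⇒ 0+D   [D → 0]
0+D ⇒ 0+(E)   [D → ( E )]
0+(E) ⇒ 0+(D)   [E → D]
0+(D) ⇒ 0+(0)   [D → 0]

E ⇒ E+D ⇒ D+D ⇒ 0+D ⇒ 0+(E) ⇒ 0+(D) ⇒ 0+(0)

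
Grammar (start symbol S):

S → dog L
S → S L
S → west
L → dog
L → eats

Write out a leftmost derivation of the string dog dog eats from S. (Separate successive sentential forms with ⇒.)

S ⇒ S L ⇒ dog L L ⇒ dog dog L ⇒ dog dog eats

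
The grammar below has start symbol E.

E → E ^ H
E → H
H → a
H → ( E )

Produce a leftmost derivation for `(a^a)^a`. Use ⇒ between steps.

E ⇒ E^H   [E → E ^ H]
E^H ⇒ H^H   [E → H]
H^H ⇒ (E)^H   [H → ( E )]
(E)^H ⇒ (E^H)^H   [E → E ^ H]
(E^H)^H ⇒ (H^H)^H   [E → H]
(H^H)^H ⇒ (a^H)^H   [H → a]
(a^H)^H ⇒ (a^a)^H   [H → a]
(a^a)^H ⇒ (a^a)^a   [H → a]

E ⇒ E^H ⇒ H^H ⇒ (E)^H ⇒ (E^H)^H ⇒ (H^H)^H ⇒ (a^H)^H ⇒ (a^a)^H ⇒ (a^a)^a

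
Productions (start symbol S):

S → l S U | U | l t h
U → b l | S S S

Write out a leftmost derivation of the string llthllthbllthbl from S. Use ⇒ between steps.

S ⇒ lSU   [S → l S U]
lSU ⇒ lUU   [S → U]
lUU ⇒ lSSSU   [U → S S S]
lSSSU ⇒ llthSSU   [S → l t h]
llthSSU ⇒ llthlSUSU   [S → l S U]
llthlSUSU ⇒ llthllthUSU   [S → l t h]
llthllthUSU ⇒ llthllthblSU   [U → b l]
llthllthblSU ⇒ llthllthbllthU   [S → l t h]
llthllthbllthU ⇒ llthllthbllthbl   [U → b l]

S ⇒ lSU ⇒ lUU ⇒ lSSSU ⇒ llthSSU ⇒ llthlSUSU ⇒ llthllthUSU ⇒ llthllthblSU ⇒ llthllthbllthU ⇒ llthllthbllthbl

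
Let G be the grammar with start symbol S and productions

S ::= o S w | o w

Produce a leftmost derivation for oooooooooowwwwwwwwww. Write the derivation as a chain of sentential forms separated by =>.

S => oSw   [S ::= o S w]
oSw => ooSww   [S ::= o S w]
ooSww => oooSwww   [S ::= o S w]
oooSwww => ooooSwwww   [S ::= o S w]
ooooSwwww => oooooSwwwww   [S ::= o S w]
oooooSwwwww => ooooooSwwwwww   [S ::= o S w]
ooooooSwwwwww => oooooooSwwwwwww   [S ::= o S w]
oooooooSwwwwwww => ooooooooSwwwwwwww   [S ::= o S w]
ooooooooSwwwwwwww => oooooooooSwwwwwwwww   [S ::= o S w]
oooooooooSwwwwwwwww => oooooooooowwwwwwwwww   [S ::= o w]

S => oSw => ooSww => oooSwww => ooooSwwww => oooooSwwwww => ooooooSwwwwww => oooooooSwwwwwww => ooooooooSwwwwwwww => oooooooooSwwwwwwwww => oooooooooowwwwwwwwww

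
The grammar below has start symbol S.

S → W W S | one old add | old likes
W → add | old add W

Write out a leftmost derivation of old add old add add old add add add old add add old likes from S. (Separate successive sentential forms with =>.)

S => W W S   [S → W W S]
W W S => old add W W S   [W → old add W]
old add W W S => old add old add W W S   [W → old add W]
old add old add W W S => old add old add add W S   [W → add]
old add old add add W S => old add old add add old add W S   [W → old add W]
old add old add add old add W S => old add old add add old add add S   [W → add]
old add old add add old add add S => old add old add add old add add W W S   [S → W W S]
old add old add add old add add W W S => old add old add add old add add add W S   [W → add]
old add old add add old add add add W S => old add old add add old add add add old add W S   [W → old add W]
old add old add add old add add add old add W S => old add old add add old add add add old add add S   [W → add]
old add old add add old add add add old add add S => old add old add add old add add add old add add old likes   [S → old likes]

S => W W S => old add W W S => old add old add W W S => old add old add add W S => old add old add add old add W S => old add old add add old add add S => old add old add add old add add W W S => old add old add add old add add add W S => old add old add add old add add add old add W S => old add old add add old add add add old add add S => old add old add add old add add add old add add old likes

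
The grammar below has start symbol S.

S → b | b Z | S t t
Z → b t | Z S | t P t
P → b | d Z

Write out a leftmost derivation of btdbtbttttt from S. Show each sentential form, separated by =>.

S => Stt   [S → S t t]
Stt => bZtt   [S → b Z]
bZtt => btPttt   [Z → t P t]
btPttt => btdZttt   [P → d Z]
btdZttt => btdZSttt   [Z → Z S]
btdZSttt => btdbtSttt   [Z → b t]
btdbtSttt => btdbtSttttt   [S → S t t]
btdbtSttttt => btdbtbttttt   [S → b]

S=>Stt=>bZtt=>btPttt=>btdZttt=>btdZSttt=>btdbtSttt=>btdbtSttttt=>btdbtbttttt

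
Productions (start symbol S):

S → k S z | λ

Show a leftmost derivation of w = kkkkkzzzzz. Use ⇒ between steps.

S ⇒ kSz ⇒ kkSzz ⇒ kkkSzzz ⇒ kkkkSzzzz ⇒ kkkkkSzzzzz ⇒ kkkkkzzzzz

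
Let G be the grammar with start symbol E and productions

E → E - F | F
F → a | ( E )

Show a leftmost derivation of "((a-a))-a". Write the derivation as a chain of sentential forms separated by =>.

E => E-F => F-F => (E)-F => (F)-F => ((E))-F => ((E-F))-F => ((F-F))-F => ((a-F))-F => ((a-a))-F => ((a-a))-a

E => E-F   [E → E - F]
E-F => F-F   [E → F]
F-F => (E)-F   [F → ( E )]
(E)-F => (F)-F   [E → F]
(F)-F => ((E))-F   [F → ( E )]
((E))-F => ((E-F))-F   [E → E - F]
((E-F))-F => ((F-F))-F   [E → F]
((F-F))-F => ((a-F))-F   [F → a]
((a-F))-F => ((a-a))-F   [F → a]
((a-a))-F => ((a-a))-a   [F → a]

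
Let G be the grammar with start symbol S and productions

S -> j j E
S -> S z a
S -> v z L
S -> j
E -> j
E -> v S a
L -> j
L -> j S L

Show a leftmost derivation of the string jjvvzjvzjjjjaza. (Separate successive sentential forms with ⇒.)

S ⇒ Sza ⇒ jjEza ⇒ jjvSaza ⇒ jjvvzLaza ⇒ jjvvzjSLaza ⇒ jjvvzjvzLLaza ⇒ jjvvzjvzjSLLaza ⇒ jjvvzjvzjjLLaza ⇒ jjvvzjvzjjjLaza ⇒ jjvvzjvzjjjjaza

S ⇒ Sza   [S -> S z a]
Sza ⇒ jjEza   [S -> j j E]
jjEza ⇒ jjvSaza   [E -> v S a]
jjvSaza ⇒ jjvvzLaza   [S -> v z L]
jjvvzLaza ⇒ jjvvzjSLaza   [L -> j S L]
jjvvzjSLaza ⇒ jjvvzjvzLLaza   [S -> v z L]
jjvvzjvzLLaza ⇒ jjvvzjvzjSLLaza   [L -> j S L]
jjvvzjvzjSLLaza ⇒ jjvvzjvzjjLLaza   [S -> j]
jjvvzjvzjjLLaza ⇒ jjvvzjvzjjjLaza   [L -> j]
jjvvzjvzjjjLaza ⇒ jjvvzjvzjjjjaza   [L -> j]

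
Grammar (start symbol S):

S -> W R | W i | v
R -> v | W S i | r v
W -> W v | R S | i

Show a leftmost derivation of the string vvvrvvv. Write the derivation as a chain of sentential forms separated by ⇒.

S ⇒ WR ⇒ WvR ⇒ RSvR ⇒ vSvR ⇒ vWRvR ⇒ vRSRvR ⇒ vvSRvR ⇒ vvvRvR ⇒ vvvrvvR ⇒ vvvrvvv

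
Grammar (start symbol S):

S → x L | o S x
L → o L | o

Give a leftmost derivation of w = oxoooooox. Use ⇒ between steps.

S ⇒ oSx ⇒ oxLx ⇒ oxoLx ⇒ oxooLx ⇒ oxoooLx ⇒ oxooooLx ⇒ oxoooooLx ⇒ oxoooooox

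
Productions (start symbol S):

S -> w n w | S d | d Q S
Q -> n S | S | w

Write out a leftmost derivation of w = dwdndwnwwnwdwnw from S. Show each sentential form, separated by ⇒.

S ⇒ dQS   [S -> d Q S]
dQS ⇒ dwS   [Q -> w]
dwS ⇒ dwdQS   [S -> d Q S]
dwdQS ⇒ dwdnSS   [Q -> n S]
dwdnSS ⇒ dwdnSdS   [S -> S d]
dwdnSdS ⇒ dwdndQSdS   [S -> d Q S]
dwdndQSdS ⇒ dwdndSSdS   [Q -> S]
dwdndSSdS ⇒ dwdndwnwSdS   [S -> w n w]
dwdndwnwSdS ⇒ dwdndwnwwnwdS   [S -> w n w]
dwdndwnwwnwdS ⇒ dwdndwnwwnwdwnw   [S -> w n w]

S ⇒ dQS ⇒ dwS ⇒ dwdQS ⇒ dwdnSS ⇒ dwdnSdS ⇒ dwdndQSdS ⇒ dwdndSSdS ⇒ dwdndwnwSdS ⇒ dwdndwnwwnwdS ⇒ dwdndwnwwnwdwnw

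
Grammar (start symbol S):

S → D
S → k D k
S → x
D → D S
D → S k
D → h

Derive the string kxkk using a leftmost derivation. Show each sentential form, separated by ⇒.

S ⇒ kDk   [S → k D k]
kDk ⇒ kSkk   [D → S k]
kSkk ⇒ kxkk   [S → x]

S⇒kDk⇒kSkk⇒kxkk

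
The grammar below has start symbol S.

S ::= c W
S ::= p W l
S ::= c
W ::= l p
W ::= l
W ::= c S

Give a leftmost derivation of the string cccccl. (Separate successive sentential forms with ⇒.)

S⇒cW⇒ccS⇒cccW⇒ccccS⇒cccccW⇒cccccl

S ⇒ cW   [S ::= c W]
cW ⇒ ccS   [W ::= c S]
ccS ⇒ cccW   [S ::= c W]
cccW ⇒ ccccS   [W ::= c S]
ccccS ⇒ cccccW   [S ::= c W]
cccccW ⇒ cccccl   [W ::= l]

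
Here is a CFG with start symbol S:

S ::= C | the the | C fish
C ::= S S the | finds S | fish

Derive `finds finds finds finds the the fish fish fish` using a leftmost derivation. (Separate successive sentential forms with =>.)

S => C fish => finds S fish => finds C fish fish => finds finds S fish fish => finds finds C fish fish fish => finds finds finds S fish fish fish => finds finds finds C fish fish fish => finds finds finds finds S fish fish fish => finds finds finds finds the the fish fish fish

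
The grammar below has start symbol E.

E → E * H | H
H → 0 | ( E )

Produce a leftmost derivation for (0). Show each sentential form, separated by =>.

E => H   [E → H]
H => (E)   [H → ( E )]
(E) => (H)   [E → H]
(H) => (0)   [H → 0]

E=>H=>(E)=>(H)=>(0)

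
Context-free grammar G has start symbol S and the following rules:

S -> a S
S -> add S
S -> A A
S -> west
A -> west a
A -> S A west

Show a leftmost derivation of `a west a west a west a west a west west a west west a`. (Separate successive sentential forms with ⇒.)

S ⇒ A A ⇒ S A west A ⇒ a S A west A ⇒ a A A A west A ⇒ a west a A A west A ⇒ a west a S A west A west A ⇒ a west a A A A west A west A ⇒ a west a west a A A west A west A ⇒ a west a west a west a A west A west A ⇒ a west a west a west a west a west A west A ⇒ a west a west a west a west a west west a west A ⇒ a west a west a west a west a west west a west west a

S ⇒ A A   [S -> A A]
A A ⇒ S A west A   [A -> S A west]
S A west A ⇒ a S A west A   [S -> a S]
a S A west A ⇒ a A A A west A   [S -> A A]
a A A A west A ⇒ a west a A A west A   [A -> west a]
a west a A A west A ⇒ a west a S A west A west A   [A -> S A west]
a west a S A west A west A ⇒ a west a A A A west A west A   [S -> A A]
a west a A A A west A west A ⇒ a west a west a A A west A west A   [A -> west a]
a west a west a A A west A west A ⇒ a west a west a west a A west A west A   [A -> west a]
a west a west a west a A west A west A ⇒ a west a west a west a west a west A west A   [A -> west a]
a west a west a west a west a west A west A ⇒ a west a west a west a west a west west a west A   [A -> west a]
a west a west a west a west a west west a west A ⇒ a west a west a west a west a west west a west west a   [A -> west a]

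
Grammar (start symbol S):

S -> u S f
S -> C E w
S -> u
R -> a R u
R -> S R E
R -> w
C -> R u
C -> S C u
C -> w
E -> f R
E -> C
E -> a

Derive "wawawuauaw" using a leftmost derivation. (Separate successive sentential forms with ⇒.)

S⇒CEw⇒RuEw⇒SREuEw⇒CEwREuEw⇒wEwREuEw⇒wawREuEw⇒wawaRuEuEw⇒wawawuEuEw⇒wawawuauEw⇒wawawuauaw

S ⇒ CEw   [S -> C E w]
CEw ⇒ RuEw   [C -> R u]
RuEw ⇒ SREuEw   [R -> S R E]
SREuEw ⇒ CEwREuEw   [S -> C E w]
CEwREuEw ⇒ wEwREuEw   [C -> w]
wEwREuEw ⇒ wawREuEw   [E -> a]
wawREuEw ⇒ wawaRuEuEw   [R -> a R u]
wawaRuEuEw ⇒ wawawuEuEw   [R -> w]
wawawuEuEw ⇒ wawawuauEw   [E -> a]
wawawuauEw ⇒ wawawuauaw   [E -> a]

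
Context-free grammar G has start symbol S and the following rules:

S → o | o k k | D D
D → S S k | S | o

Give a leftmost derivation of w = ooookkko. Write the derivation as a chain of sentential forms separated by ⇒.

S ⇒ DD   [S → D D]
DD ⇒ SSkD   [D → S S k]
SSkD ⇒ DDSkD   [S → D D]
DDSkD ⇒ SDSkD   [D → S]
SDSkD ⇒ DDDSkD   [S → D D]
DDDSkD ⇒ oDDSkD   [D → o]
oDDSkD ⇒ ooDSkD   [D → o]
ooDSkD ⇒ oooSkD   [D → o]
oooSkD ⇒ ooookkkD   [S → o k k]
ooookkkD ⇒ ooookkko   [D → o]

S ⇒ DD ⇒ SSkD ⇒ DDSkD ⇒ SDSkD ⇒ DDDSkD ⇒ oDDSkD ⇒ ooDSkD ⇒ oooSkD ⇒ ooookkkD ⇒ ooookkko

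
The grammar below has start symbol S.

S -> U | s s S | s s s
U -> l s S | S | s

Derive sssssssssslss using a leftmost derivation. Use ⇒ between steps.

S ⇒ ssS ⇒ ssssS ⇒ ssssssS ⇒ ssssssssS ⇒ ssssssssssS ⇒ ssssssssssU ⇒ sssssssssslsS ⇒ sssssssssslsU ⇒ sssssssssslss

S ⇒ ssS   [S -> s s S]
ssS ⇒ ssssS   [S -> s s S]
ssssS ⇒ ssssssS   [S -> s s S]
ssssssS ⇒ ssssssssS   [S -> s s S]
ssssssssS ⇒ ssssssssssS   [S -> s s S]
ssssssssssS ⇒ ssssssssssU   [S -> U]
ssssssssssU ⇒ sssssssssslsS   [U -> l s S]
sssssssssslsS ⇒ sssssssssslsU   [S -> U]
sssssssssslsU ⇒ sssssssssslss   [U -> s]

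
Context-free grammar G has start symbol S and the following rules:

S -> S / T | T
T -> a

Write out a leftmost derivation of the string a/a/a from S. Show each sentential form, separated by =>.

S => S/T   [S -> S / T]
S/T => S/T/T   [S -> S / T]
S/T/T => T/T/T   [S -> T]
T/T/T => a/T/T   [T -> a]
a/T/T => a/a/T   [T -> a]
a/a/T => a/a/a   [T -> a]

S => S/T => S/T/T => T/T/T => a/T/T => a/a/T => a/a/a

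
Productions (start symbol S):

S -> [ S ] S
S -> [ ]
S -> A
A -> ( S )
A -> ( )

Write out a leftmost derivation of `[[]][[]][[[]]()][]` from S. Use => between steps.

S => [S]S => [[]]S => [[]][S]S => [[]][[]]S => [[]][[]][S]S => [[]][[]][[S]S]S => [[]][[]][[[]]S]S => [[]][[]][[[]]A]S => [[]][[]][[[]]()]S => [[]][[]][[[]]()][]

S => [S]S   [S -> [ S ] S]
[S]S => [[]]S   [S -> [ ]]
[[]]S => [[]][S]S   [S -> [ S ] S]
[[]][S]S => [[]][[]]S   [S -> [ ]]
[[]][[]]S => [[]][[]][S]S   [S -> [ S ] S]
[[]][[]][S]S => [[]][[]][[S]S]S   [S -> [ S ] S]
[[]][[]][[S]S]S => [[]][[]][[[]]S]S   [S -> [ ]]
[[]][[]][[[]]S]S => [[]][[]][[[]]A]S   [S -> A]
[[]][[]][[[]]A]S => [[]][[]][[[]]()]S   [A -> ( )]
[[]][[]][[[]]()]S => [[]][[]][[[]]()][]   [S -> [ ]]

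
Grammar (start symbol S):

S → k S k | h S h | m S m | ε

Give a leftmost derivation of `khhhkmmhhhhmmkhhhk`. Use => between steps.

S => kSk => khShk => khhShhk => khhhShhhk => khhhkSkhhhk => khhhkmSmkhhhk => khhhkmmSmmkhhhk => khhhkmmhShmmkhhhk => khhhkmmhhShhmmkhhhk => khhhkmmhhhhmmkhhhk

S => kSk   [S → k S k]
kSk => khShk   [S → h S h]
khShk => khhShhk   [S → h S h]
khhShhk => khhhShhhk   [S → h S h]
khhhShhhk => khhhkSkhhhk   [S → k S k]
khhhkSkhhhk => khhhkmSmkhhhk   [S → m S m]
khhhkmSmkhhhk => khhhkmmSmmkhhhk   [S → m S m]
khhhkmmSmmkhhhk => khhhkmmhShmmkhhhk   [S → h S h]
khhhkmmhShmmkhhhk => khhhkmmhhShhmmkhhhk   [S → h S h]
khhhkmmhhShhmmkhhhk => khhhkmmhhhhmmkhhhk   [S → ε]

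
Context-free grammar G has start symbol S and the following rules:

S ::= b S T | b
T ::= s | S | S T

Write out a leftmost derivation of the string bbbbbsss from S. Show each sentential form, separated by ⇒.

S ⇒ bST ⇒ bbT ⇒ bbST ⇒ bbbSTT ⇒ bbbbSTTT ⇒ bbbbbTTT ⇒ bbbbbsTT ⇒ bbbbbssT ⇒ bbbbbsss

S ⇒ bST   [S ::= b S T]
bST ⇒ bbT   [S ::= b]
bbT ⇒ bbST   [T ::= S T]
bbST ⇒ bbbSTT   [S ::= b S T]
bbbSTT ⇒ bbbbSTTT   [S ::= b S T]
bbbbSTTT ⇒ bbbbbTTT   [S ::= b]
bbbbbTTT ⇒ bbbbbsTT   [T ::= s]
bbbbbsTT ⇒ bbbbbssT   [T ::= s]
bbbbbssT ⇒ bbbbbsss   [T ::= s]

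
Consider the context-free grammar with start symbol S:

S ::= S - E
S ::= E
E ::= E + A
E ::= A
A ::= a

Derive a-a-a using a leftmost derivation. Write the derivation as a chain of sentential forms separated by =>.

S=>S-E=>S-E-E=>E-E-E=>A-E-E=>a-E-E=>a-A-E=>a-a-E=>a-a-A=>a-a-a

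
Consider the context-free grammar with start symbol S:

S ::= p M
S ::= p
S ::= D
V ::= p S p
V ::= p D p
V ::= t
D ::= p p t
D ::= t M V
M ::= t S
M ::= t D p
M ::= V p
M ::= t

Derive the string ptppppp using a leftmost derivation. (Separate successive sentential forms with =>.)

S => pM => ptS => ptpM => ptpVp => ptppSpp => ptppppp

S => pM   [S ::= p M]
pM => ptS   [M ::= t S]
ptS => ptpM   [S ::= p M]
ptpM => ptpVp   [M ::= V p]
ptpVp => ptppSpp   [V ::= p S p]
ptppSpp => ptppppp   [S ::= p]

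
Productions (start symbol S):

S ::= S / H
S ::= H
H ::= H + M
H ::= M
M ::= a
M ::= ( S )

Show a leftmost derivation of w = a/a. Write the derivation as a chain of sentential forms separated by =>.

S => S/H => H/H => M/H => a/H => a/M => a/a

S => S/H   [S ::= S / H]
S/H => H/H   [S ::= H]
H/H => M/H   [H ::= M]
M/H => a/H   [M ::= a]
a/H => a/M   [H ::= M]
a/M => a/a   [M ::= a]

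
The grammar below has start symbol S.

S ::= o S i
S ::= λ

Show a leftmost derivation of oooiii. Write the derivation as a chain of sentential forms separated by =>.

S => oSi   [S ::= o S i]
oSi => ooSii   [S ::= o S i]
ooSii => oooSiii   [S ::= o S i]
oooSiii => oooiii   [S ::= λ]

S => oSi => ooSii => oooSiii => oooiii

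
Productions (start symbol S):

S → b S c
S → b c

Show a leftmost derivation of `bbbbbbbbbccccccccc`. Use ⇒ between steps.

S ⇒ bSc   [S → b S c]
bSc ⇒ bbScc   [S → b S c]
bbScc ⇒ bbbSccc   [S → b S c]
bbbSccc ⇒ bbbbScccc   [S → b S c]
bbbbScccc ⇒ bbbbbSccccc   [S → b S c]
bbbbbSccccc ⇒ bbbbbbScccccc   [S → b S c]
bbbbbbScccccc ⇒ bbbbbbbSccccccc   [S → b S c]
bbbbbbbSccccccc ⇒ bbbbbbbbScccccccc   [S → b S c]
bbbbbbbbScccccccc ⇒ bbbbbbbbbccccccccc   [S → b c]

S ⇒ bSc ⇒ bbScc ⇒ bbbSccc ⇒ bbbbScccc ⇒ bbbbbSccccc ⇒ bbbbbbScccccc ⇒ bbbbbbbSccccccc ⇒ bbbbbbbbScccccccc ⇒ bbbbbbbbbccccccccc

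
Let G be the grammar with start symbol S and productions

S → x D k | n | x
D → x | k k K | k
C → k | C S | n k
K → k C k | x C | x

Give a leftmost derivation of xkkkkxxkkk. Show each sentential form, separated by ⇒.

S ⇒ xDk   [S → x D k]
xDk ⇒ xkkKk   [D → k k K]
xkkKk ⇒ xkkkCkk   [K → k C k]
xkkkCkk ⇒ xkkkCSkk   [C → C S]
xkkkCSkk ⇒ xkkkkSkk   [C → k]
xkkkkSkk ⇒ xkkkkxDkkk   [S → x D k]
xkkkkxDkkk ⇒ xkkkkxxkkk   [D → x]

S ⇒ xDk ⇒ xkkKk ⇒ xkkkCkk ⇒ xkkkCSkk ⇒ xkkkkSkk ⇒ xkkkkxDkkk ⇒ xkkkkxxkkk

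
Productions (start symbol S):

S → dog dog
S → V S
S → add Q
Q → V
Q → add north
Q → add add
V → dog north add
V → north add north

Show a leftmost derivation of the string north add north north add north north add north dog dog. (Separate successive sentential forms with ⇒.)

S ⇒ V S ⇒ north add north S ⇒ north add north V S ⇒ north add north north add north S ⇒ north add north north add north V S ⇒ north add north north add north north add north S ⇒ north add north north add north north add north dog dog

S ⇒ V S   [S → V S]
V S ⇒ north add north S   [V → north add north]
north add north S ⇒ north add north V S   [S → V S]
north add north V S ⇒ north add north north add north S   [V → north add north]
north add north north add north S ⇒ north add north north add north V S   [S → V S]
north add north north add north V S ⇒ north add north north add north north add north S   [V → north add north]
north add north north add north north add north S ⇒ north add north north add north north add north dog dog   [S → dog dog]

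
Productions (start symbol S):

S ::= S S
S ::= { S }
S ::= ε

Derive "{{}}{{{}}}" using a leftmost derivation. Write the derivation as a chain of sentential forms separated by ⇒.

S ⇒ SS ⇒ SSS ⇒ {S}SS ⇒ {{S}}SS ⇒ {{}}SS ⇒ {{}}{S}S ⇒ {{}}{{S}}S ⇒ {{}}{{{S}}}S ⇒ {{}}{{{}}}S ⇒ {{}}{{{}}}

S ⇒ SS   [S ::= S S]
SS ⇒ SSS   [S ::= S S]
SSS ⇒ {S}SS   [S ::= { S }]
{S}SS ⇒ {{S}}SS   [S ::= { S }]
{{S}}SS ⇒ {{}}SS   [S ::= ε]
{{}}SS ⇒ {{}}{S}S   [S ::= { S }]
{{}}{S}S ⇒ {{}}{{S}}S   [S ::= { S }]
{{}}{{S}}S ⇒ {{}}{{{S}}}S   [S ::= { S }]
{{}}{{{S}}}S ⇒ {{}}{{{}}}S   [S ::= ε]
{{}}{{{}}}S ⇒ {{}}{{{}}}   [S ::= ε]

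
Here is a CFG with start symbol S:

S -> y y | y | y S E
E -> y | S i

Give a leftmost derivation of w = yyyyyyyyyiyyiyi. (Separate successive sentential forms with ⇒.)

S ⇒ ySE ⇒ yyE ⇒ yySi ⇒ yyySEi ⇒ yyyySEEi ⇒ yyyyySEEEi ⇒ yyyyyySEEEEi ⇒ yyyyyyyEEEEi ⇒ yyyyyyySiEEEi ⇒ yyyyyyyyyiEEEi ⇒ yyyyyyyyyiyEEi ⇒ yyyyyyyyyiySiEi ⇒ yyyyyyyyyiyyiEi ⇒ yyyyyyyyyiyyiyi

S ⇒ ySE   [S -> y S E]
ySE ⇒ yyE   [S -> y]
yyE ⇒ yySi   [E -> S i]
yySi ⇒ yyySEi   [S -> y S E]
yyySEi ⇒ yyyySEEi   [S -> y S E]
yyyySEEi ⇒ yyyyySEEEi   [S -> y S E]
yyyyySEEEi ⇒ yyyyyySEEEEi   [S -> y S E]
yyyyyySEEEEi ⇒ yyyyyyyEEEEi   [S -> y]
yyyyyyyEEEEi ⇒ yyyyyyySiEEEi   [E -> S i]
yyyyyyySiEEEi ⇒ yyyyyyyyyiEEEi   [S -> y y]
yyyyyyyyyiEEEi ⇒ yyyyyyyyyiyEEi   [E -> y]
yyyyyyyyyiyEEi ⇒ yyyyyyyyyiySiEi   [E -> S i]
yyyyyyyyyiySiEi ⇒ yyyyyyyyyiyyiEi   [S -> y]
yyyyyyyyyiyyiEi ⇒ yyyyyyyyyiyyiyi   [E -> y]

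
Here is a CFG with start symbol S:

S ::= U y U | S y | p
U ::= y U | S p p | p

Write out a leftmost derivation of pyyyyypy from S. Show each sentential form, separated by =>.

S => Sy   [S ::= S y]
Sy => UyUy   [S ::= U y U]
UyUy => pyUy   [U ::= p]
pyUy => pyyUy   [U ::= y U]
pyyUy => pyyyUy   [U ::= y U]
pyyyUy => pyyyyUy   [U ::= y U]
pyyyyUy => pyyyyyUy   [U ::= y U]
pyyyyyUy => pyyyyypy   [U ::= p]

S=>Sy=>UyUy=>pyUy=>pyyUy=>pyyyUy=>pyyyyUy=>pyyyyyUy=>pyyyyypy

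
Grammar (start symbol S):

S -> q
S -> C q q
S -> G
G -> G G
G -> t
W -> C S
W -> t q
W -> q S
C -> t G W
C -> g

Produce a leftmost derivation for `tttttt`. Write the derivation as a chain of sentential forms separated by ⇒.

S ⇒ G ⇒ GG ⇒ GGG ⇒ GGGG ⇒ GGGGG ⇒ GGGGGG ⇒ tGGGGG ⇒ ttGGGG ⇒ tttGGG ⇒ ttttGG ⇒ tttttG ⇒ tttttt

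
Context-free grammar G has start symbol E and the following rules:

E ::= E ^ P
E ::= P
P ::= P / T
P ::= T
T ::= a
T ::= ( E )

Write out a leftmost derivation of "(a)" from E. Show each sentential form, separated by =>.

E => P => T => (E) => (P) => (T) => (a)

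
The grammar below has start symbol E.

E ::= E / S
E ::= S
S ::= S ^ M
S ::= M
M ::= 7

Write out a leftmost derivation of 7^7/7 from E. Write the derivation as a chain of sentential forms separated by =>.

E=>E/S=>S/S=>S^M/S=>M^M/S=>7^M/S=>7^7/S=>7^7/M=>7^7/7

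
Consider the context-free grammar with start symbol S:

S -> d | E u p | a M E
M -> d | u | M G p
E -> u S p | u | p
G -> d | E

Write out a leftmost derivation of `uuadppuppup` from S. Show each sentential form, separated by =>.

S=>Eup=>uSpup=>uEuppup=>uuSpuppup=>uuaMEpuppup=>uuadEpuppup=>uuadppuppup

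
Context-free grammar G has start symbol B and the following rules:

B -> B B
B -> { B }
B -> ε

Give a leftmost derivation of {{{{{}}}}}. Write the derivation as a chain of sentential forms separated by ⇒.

B⇒{B}⇒{{B}}⇒{{BB}}⇒{{BBB}}⇒{{{B}BB}}⇒{{{BB}BB}}⇒{{{{B}B}BB}}⇒{{{{{B}}B}BB}}⇒{{{{{}}B}BB}}⇒{{{{{}}}BB}}⇒{{{{{}}}B}}⇒{{{{{}}}}}

B ⇒ {B}   [B -> { B }]
{B} ⇒ {{B}}   [B -> { B }]
{{B}} ⇒ {{BB}}   [B -> B B]
{{BB}} ⇒ {{BBB}}   [B -> B B]
{{BBB}} ⇒ {{{B}BB}}   [B -> { B }]
{{{B}BB}} ⇒ {{{BB}BB}}   [B -> B B]
{{{BB}BB}} ⇒ {{{{B}B}BB}}   [B -> { B }]
{{{{B}B}BB}} ⇒ {{{{{B}}B}BB}}   [B -> { B }]
{{{{{B}}B}BB}} ⇒ {{{{{}}B}BB}}   [B -> ε]
{{{{{}}B}BB}} ⇒ {{{{{}}}BB}}   [B -> ε]
{{{{{}}}BB}} ⇒ {{{{{}}}B}}   [B -> ε]
{{{{{}}}B}} ⇒ {{{{{}}}}}   [B -> ε]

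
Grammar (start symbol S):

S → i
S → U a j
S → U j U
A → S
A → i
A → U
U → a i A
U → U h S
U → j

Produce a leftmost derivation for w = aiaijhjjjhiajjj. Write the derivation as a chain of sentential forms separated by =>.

S => UjU => aiAjU => aiSjU => aiUajjU => aiaiAajjU => aiaiUajjU => aiaiUhSajjU => aiaijhSajjU => aiaijhUjUajjU => aiaijhjjUajjU => aiaijhjjUhSajjU => aiaijhjjjhSajjU => aiaijhjjjhiajjU => aiaijhjjjhiajjj

S => UjU   [S → U j U]
UjU => aiAjU   [U → a i A]
aiAjU => aiSjU   [A → S]
aiSjU => aiUajjU   [S → U a j]
aiUajjU => aiaiAajjU   [U → a i A]
aiaiAajjU => aiaiUajjU   [A → U]
aiaiUajjU => aiaiUhSajjU   [U → U h S]
aiaiUhSajjU => aiaijhSajjU   [U → j]
aiaijhSajjU => aiaijhUjUajjU   [S → U j U]
aiaijhUjUajjU => aiaijhjjUajjU   [U → j]
aiaijhjjUajjU => aiaijhjjUhSajjU   [U → U h S]
aiaijhjjUhSajjU => aiaijhjjjhSajjU   [U → j]
aiaijhjjjhSajjU => aiaijhjjjhiajjU   [S → i]
aiaijhjjjhiajjU => aiaijhjjjhiajjj   [U → j]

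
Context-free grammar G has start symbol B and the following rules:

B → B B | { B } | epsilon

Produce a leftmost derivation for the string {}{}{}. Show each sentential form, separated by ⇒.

B ⇒ BB   [B → B B]
BB ⇒ BBB   [B → B B]
BBB ⇒ {B}BB   [B → { B }]
{B}BB ⇒ {}BB   [B → epsilon]
{}BB ⇒ {}{B}B   [B → { B }]
{}{B}B ⇒ {}{}B   [B → epsilon]
{}{}B ⇒ {}{}{B}   [B → { B }]
{}{}{B} ⇒ {}{}{}   [B → epsilon]

B ⇒ BB ⇒ BBB ⇒ {B}BB ⇒ {}BB ⇒ {}{B}B ⇒ {}{}B ⇒ {}{}{B} ⇒ {}{}{}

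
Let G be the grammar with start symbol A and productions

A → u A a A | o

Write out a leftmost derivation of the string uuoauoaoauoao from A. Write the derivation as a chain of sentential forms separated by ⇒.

A ⇒ uAaA ⇒ uuAaAaA ⇒ uuoaAaA ⇒ uuoauAaAaA ⇒ uuoauoaAaA ⇒ uuoauoaoaA ⇒ uuoauoaoauAaA ⇒ uuoauoaoauoaA ⇒ uuoauoaoauoao

A ⇒ uAaA   [A → u A a A]
uAaA ⇒ uuAaAaA   [A → u A a A]
uuAaAaA ⇒ uuoaAaA   [A → o]
uuoaAaA ⇒ uuoauAaAaA   [A → u A a A]
uuoauAaAaA ⇒ uuoauoaAaA   [A → o]
uuoauoaAaA ⇒ uuoauoaoaA   [A → o]
uuoauoaoaA ⇒ uuoauoaoauAaA   [A → u A a A]
uuoauoaoauAaA ⇒ uuoauoaoauoaA   [A → o]
uuoauoaoauoaA ⇒ uuoauoaoauoao   [A → o]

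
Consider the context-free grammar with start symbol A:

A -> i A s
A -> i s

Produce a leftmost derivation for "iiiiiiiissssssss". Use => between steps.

A => iAs   [A -> i A s]
iAs => iiAss   [A -> i A s]
iiAss => iiiAsss   [A -> i A s]
iiiAsss => iiiiAssss   [A -> i A s]
iiiiAssss => iiiiiAsssss   [A -> i A s]
iiiiiAsssss => iiiiiiAssssss   [A -> i A s]
iiiiiiAssssss => iiiiiiiAsssssss   [A -> i A s]
iiiiiiiAsssssss => iiiiiiiissssssss   [A -> i s]

A=>iAs=>iiAss=>iiiAsss=>iiiiAssss=>iiiiiAsssss=>iiiiiiAssssss=>iiiiiiiAsssssss=>iiiiiiiissssssss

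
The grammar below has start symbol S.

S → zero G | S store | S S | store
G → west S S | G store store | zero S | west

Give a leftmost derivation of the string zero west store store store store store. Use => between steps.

S => S S => zero G S => zero west S => zero west S store => zero west S S store => zero west S store S store => zero west store store S store => zero west store store S store store => zero west store store store store store

S => S S   [S → S S]
S S => zero G S   [S → zero G]
zero G S => zero west S   [G → west]
zero west S => zero west S store   [S → S store]
zero west S store => zero west S S store   [S → S S]
zero west S S store => zero west S store S store   [S → S store]
zero west S store S store => zero west store store S store   [S → store]
zero west store store S store => zero west store store S store store   [S → S store]
zero west store store S store store => zero west store store store store store   [S → store]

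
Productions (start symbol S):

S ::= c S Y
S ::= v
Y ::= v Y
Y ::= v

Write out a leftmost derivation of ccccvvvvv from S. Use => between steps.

S => cSY => ccSYY => cccSYYY => ccccSYYYY => ccccvYYYY => ccccvvYYY => ccccvvvYY => ccccvvvvY => ccccvvvvv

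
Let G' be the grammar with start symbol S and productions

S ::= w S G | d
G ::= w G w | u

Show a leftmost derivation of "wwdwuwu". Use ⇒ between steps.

S ⇒ wSG ⇒ wwSGG ⇒ wwdGG ⇒ wwdwGwG ⇒ wwdwuwG ⇒ wwdwuwu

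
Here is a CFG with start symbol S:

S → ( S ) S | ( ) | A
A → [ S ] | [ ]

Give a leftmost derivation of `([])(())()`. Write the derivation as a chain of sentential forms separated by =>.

S=>(S)S=>(A)S=>([])S=>([])(S)S=>([])(())S=>([])(())()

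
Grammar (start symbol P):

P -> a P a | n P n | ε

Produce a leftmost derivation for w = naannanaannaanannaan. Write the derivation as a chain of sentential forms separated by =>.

P => nPn   [P -> n P n]
nPn => naPan   [P -> a P a]
naPan => naaPaan   [P -> a P a]
naaPaan => naanPnaan   [P -> n P n]
naanPnaan => naannPnnaan   [P -> n P n]
naannPnnaan => naannaPannaan   [P -> a P a]
naannaPannaan => naannanPnannaan   [P -> n P n]
naannanPnannaan => naannanaPanannaan   [P -> a P a]
naannanaPanannaan => naannanaaPaanannaan   [P -> a P a]
naannanaaPaanannaan => naannanaanPnaanannaan   [P -> n P n]
naannanaanPnaanannaan => naannanaannaanannaan   [P -> ε]

P=>nPn=>naPan=>naaPaan=>naanPnaan=>naannPnnaan=>naannaPannaan=>naannanPnannaan=>naannanaPanannaan=>naannanaaPaanannaan=>naannanaanPnaanannaan=>naannanaannaanannaan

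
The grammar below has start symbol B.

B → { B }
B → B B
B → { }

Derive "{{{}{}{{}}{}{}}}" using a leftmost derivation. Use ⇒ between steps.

B ⇒ {B} ⇒ {{B}} ⇒ {{BB}} ⇒ {{BBB}} ⇒ {{BBBB}} ⇒ {{BBBBB}} ⇒ {{{}BBBB}} ⇒ {{{}{}BBB}} ⇒ {{{}{}{B}BB}} ⇒ {{{}{}{{}}BB}} ⇒ {{{}{}{{}}{}B}} ⇒ {{{}{}{{}}{}{}}}

B ⇒ {B}   [B → { B }]
{B} ⇒ {{B}}   [B → { B }]
{{B}} ⇒ {{BB}}   [B → B B]
{{BB}} ⇒ {{BBB}}   [B → B B]
{{BBB}} ⇒ {{BBBB}}   [B → B B]
{{BBBB}} ⇒ {{BBBBB}}   [B → B B]
{{BBBBB}} ⇒ {{{}BBBB}}   [B → { }]
{{{}BBBB}} ⇒ {{{}{}BBB}}   [B → { }]
{{{}{}BBB}} ⇒ {{{}{}{B}BB}}   [B → { B }]
{{{}{}{B}BB}} ⇒ {{{}{}{{}}BB}}   [B → { }]
{{{}{}{{}}BB}} ⇒ {{{}{}{{}}{}B}}   [B → { }]
{{{}{}{{}}{}B}} ⇒ {{{}{}{{}}{}{}}}   [B → { }]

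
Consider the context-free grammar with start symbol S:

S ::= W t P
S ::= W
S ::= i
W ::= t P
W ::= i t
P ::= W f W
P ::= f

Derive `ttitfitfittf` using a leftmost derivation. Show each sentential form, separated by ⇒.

S ⇒ WtP ⇒ tPtP ⇒ tWfWtP ⇒ ttPfWtP ⇒ ttWfWfWtP ⇒ ttitfWfWtP ⇒ ttitfitfWtP ⇒ ttitfitfittP ⇒ ttitfitfittf

S ⇒ WtP   [S ::= W t P]
WtP ⇒ tPtP   [W ::= t P]
tPtP ⇒ tWfWtP   [P ::= W f W]
tWfWtP ⇒ ttPfWtP   [W ::= t P]
ttPfWtP ⇒ ttWfWfWtP   [P ::= W f W]
ttWfWfWtP ⇒ ttitfWfWtP   [W ::= i t]
ttitfWfWtP ⇒ ttitfitfWtP   [W ::= i t]
ttitfitfWtP ⇒ ttitfitfittP   [W ::= i t]
ttitfitfittP ⇒ ttitfitfittf   [P ::= f]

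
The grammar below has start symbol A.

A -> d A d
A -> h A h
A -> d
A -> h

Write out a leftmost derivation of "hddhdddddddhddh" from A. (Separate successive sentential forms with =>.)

A => hAh   [A -> h A h]
hAh => hdAdh   [A -> d A d]
hdAdh => hddAddh   [A -> d A d]
hddAddh => hddhAhddh   [A -> h A h]
hddhAhddh => hddhdAdhddh   [A -> d A d]
hddhdAdhddh => hddhddAddhddh   [A -> d A d]
hddhddAddhddh => hddhdddAdddhddh   [A -> d A d]
hddhdddAdddhddh => hddhdddddddhddh   [A -> d]

A=>hAh=>hdAdh=>hddAddh=>hddhAhddh=>hddhdAdhddh=>hddhddAddhddh=>hddhdddAdddhddh=>hddhdddddddhddh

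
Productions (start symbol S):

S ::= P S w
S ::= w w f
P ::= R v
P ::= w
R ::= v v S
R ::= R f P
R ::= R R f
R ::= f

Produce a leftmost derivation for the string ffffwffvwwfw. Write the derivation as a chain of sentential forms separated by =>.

S => PSw => RvSw => RRfvSw => RfPRfvSw => RRffPRfvSw => fRffPRfvSw => ffffPRfvSw => ffffwRfvSw => ffffwffvSw => ffffwffvwwfw

S => PSw   [S ::= P S w]
PSw => RvSw   [P ::= R v]
RvSw => RRfvSw   [R ::= R R f]
RRfvSw => RfPRfvSw   [R ::= R f P]
RfPRfvSw => RRffPRfvSw   [R ::= R R f]
RRffPRfvSw => fRffPRfvSw   [R ::= f]
fRffPRfvSw => ffffPRfvSw   [R ::= f]
ffffPRfvSw => ffffwRfvSw   [P ::= w]
ffffwRfvSw => ffffwffvSw   [R ::= f]
ffffwffvSw => ffffwffvwwfw   [S ::= w w f]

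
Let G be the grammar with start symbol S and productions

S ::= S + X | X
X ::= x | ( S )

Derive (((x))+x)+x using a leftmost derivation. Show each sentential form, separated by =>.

S => S+X => X+X => (S)+X => (S+X)+X => (X+X)+X => ((S)+X)+X => ((X)+X)+X => (((S))+X)+X => (((X))+X)+X => (((x))+X)+X => (((x))+x)+X => (((x))+x)+x

S => S+X   [S ::= S + X]
S+X => X+X   [S ::= X]
X+X => (S)+X   [X ::= ( S )]
(S)+X => (S+X)+X   [S ::= S + X]
(S+X)+X => (X+X)+X   [S ::= X]
(X+X)+X => ((S)+X)+X   [X ::= ( S )]
((S)+X)+X => ((X)+X)+X   [S ::= X]
((X)+X)+X => (((S))+X)+X   [X ::= ( S )]
(((S))+X)+X => (((X))+X)+X   [S ::= X]
(((X))+X)+X => (((x))+X)+X   [X ::= x]
(((x))+X)+X => (((x))+x)+X   [X ::= x]
(((x))+x)+X => (((x))+x)+x   [X ::= x]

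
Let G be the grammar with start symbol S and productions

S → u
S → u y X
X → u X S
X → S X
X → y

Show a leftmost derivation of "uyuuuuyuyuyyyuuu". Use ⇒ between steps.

S ⇒ uyX   [S → u y X]
uyX ⇒ uyuXS   [X → u X S]
uyuXS ⇒ uyuuXSS   [X → u X S]
uyuuXSS ⇒ uyuuuXSSS   [X → u X S]
uyuuuXSSS ⇒ uyuuuuXSSSS   [X → u X S]
uyuuuuXSSSS ⇒ uyuuuuySSSS   [X → y]
uyuuuuySSSS ⇒ uyuuuuyuyXSSS   [S → u y X]
uyuuuuyuyXSSS ⇒ uyuuuuyuySXSSS   [X → S X]
uyuuuuyuySXSSS ⇒ uyuuuuyuyuyXXSSS   [S → u y X]
uyuuuuyuyuyXXSSS ⇒ uyuuuuyuyuyyXSSS   [X → y]
uyuuuuyuyuyyXSSS ⇒ uyuuuuyuyuyyySSS   [X → y]
uyuuuuyuyuyyySSS ⇒ uyuuuuyuyuyyyuSS   [S → u]
uyuuuuyuyuyyyuSS ⇒ uyuuuuyuyuyyyuuS   [S → u]
uyuuuuyuyuyyyuuS ⇒ uyuuuuyuyuyyyuuu   [S → u]

S⇒uyX⇒uyuXS⇒uyuuXSS⇒uyuuuXSSS⇒uyuuuuXSSSS⇒uyuuuuySSSS⇒uyuuuuyuyXSSS⇒uyuuuuyuySXSSS⇒uyuuuuyuyuyXXSSS⇒uyuuuuyuyuyyXSSS⇒uyuuuuyuyuyyySSS⇒uyuuuuyuyuyyyuSS⇒uyuuuuyuyuyyyuuS⇒uyuuuuyuyuyyyuuu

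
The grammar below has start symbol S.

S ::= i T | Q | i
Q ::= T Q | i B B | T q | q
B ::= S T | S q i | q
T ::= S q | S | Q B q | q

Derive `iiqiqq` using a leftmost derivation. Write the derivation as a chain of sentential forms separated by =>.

S => Q   [S ::= Q]
Q => iBB   [Q ::= i B B]
iBB => iSqiB   [B ::= S q i]
iSqiB => iiqiB   [S ::= i]
iiqiB => iiqiST   [B ::= S T]
iiqiST => iiqiQT   [S ::= Q]
iiqiQT => iiqiqT   [Q ::= q]
iiqiqT => iiqiqq   [T ::= q]

S => Q => iBB => iSqiB => iiqiB => iiqiST => iiqiQT => iiqiqT => iiqiqq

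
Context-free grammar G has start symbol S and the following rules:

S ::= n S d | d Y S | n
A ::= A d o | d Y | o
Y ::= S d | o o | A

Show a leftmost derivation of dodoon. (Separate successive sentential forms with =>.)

S => dYS => dAS => doS => dodYS => dodooS => dodoon

S => dYS   [S ::= d Y S]
dYS => dAS   [Y ::= A]
dAS => doS   [A ::= o]
doS => dodYS   [S ::= d Y S]
dodYS => dodooS   [Y ::= o o]
dodooS => dodoon   [S ::= n]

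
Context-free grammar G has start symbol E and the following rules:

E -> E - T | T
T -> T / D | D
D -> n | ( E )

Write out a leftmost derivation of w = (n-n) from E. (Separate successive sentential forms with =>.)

E=>T=>D=>(E)=>(E-T)=>(T-T)=>(D-T)=>(n-T)=>(n-D)=>(n-n)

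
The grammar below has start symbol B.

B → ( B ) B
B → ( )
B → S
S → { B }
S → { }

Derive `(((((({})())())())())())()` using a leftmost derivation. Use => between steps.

B => (B)B => ((B)B)B => (((B)B)B)B => ((((B)B)B)B)B => (((((B)B)B)B)B)B => ((((((B)B)B)B)B)B)B => ((((((S)B)B)B)B)B)B => (((((({})B)B)B)B)B)B => (((((({})())B)B)B)B)B => (((((({})())())B)B)B)B => (((((({})())())())B)B)B => (((((({})())())())())B)B => (((((({})())())())())())B => (((((({})())())())())())()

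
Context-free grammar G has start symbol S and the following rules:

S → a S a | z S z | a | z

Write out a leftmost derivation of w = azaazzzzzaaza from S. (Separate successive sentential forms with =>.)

S => aSa => azSza => azaSaza => azaaSaaza => azaazSzaaza => azaazzSzzaaza => azaazzzzzaaza

S => aSa   [S → a S a]
aSa => azSza   [S → z S z]
azSza => azaSaza   [S → a S a]
azaSaza => azaaSaaza   [S → a S a]
azaaSaaza => azaazSzaaza   [S → z S z]
azaazSzaaza => azaazzSzzaaza   [S → z S z]
azaazzSzzaaza => azaazzzzzaaza   [S → z]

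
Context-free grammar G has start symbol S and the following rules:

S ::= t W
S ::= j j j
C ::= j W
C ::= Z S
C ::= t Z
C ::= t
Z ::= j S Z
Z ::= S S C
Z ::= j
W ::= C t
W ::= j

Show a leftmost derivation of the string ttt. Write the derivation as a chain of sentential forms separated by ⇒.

S ⇒ tW ⇒ tCt ⇒ ttt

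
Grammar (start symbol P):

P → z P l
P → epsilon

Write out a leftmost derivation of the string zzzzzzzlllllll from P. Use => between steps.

P => zPl   [P → z P l]
zPl => zzPll   [P → z P l]
zzPll => zzzPlll   [P → z P l]
zzzPlll => zzzzPllll   [P → z P l]
zzzzPllll => zzzzzPlllll   [P → z P l]
zzzzzPlllll => zzzzzzPllllll   [P → z P l]
zzzzzzPllllll => zzzzzzzPlllllll   [P → z P l]
zzzzzzzPlllllll => zzzzzzzlllllll   [P → epsilon]

P => zPl => zzPll => zzzPlll => zzzzPllll => zzzzzPlllll => zzzzzzPllllll => zzzzzzzPlllllll => zzzzzzzlllllll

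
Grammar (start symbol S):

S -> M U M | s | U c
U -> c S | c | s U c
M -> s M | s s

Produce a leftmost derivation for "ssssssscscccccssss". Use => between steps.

S => MUM => ssUM => sssUcM => ssssUccM => sssssUcccM => ssssssUccccM => sssssssUcccccM => ssssssscScccccM => ssssssscscccccM => ssssssscscccccsM => ssssssscscccccssM => ssssssscscccccssss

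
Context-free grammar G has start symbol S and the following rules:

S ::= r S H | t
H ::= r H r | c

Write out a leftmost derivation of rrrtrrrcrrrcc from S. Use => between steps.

S => rSH => rrSHH => rrrSHHH => rrrtHHH => rrrtrHrHH => rrrtrrHrrHH => rrrtrrrHrrrHH => rrrtrrrcrrrHH => rrrtrrrcrrrcH => rrrtrrrcrrrcc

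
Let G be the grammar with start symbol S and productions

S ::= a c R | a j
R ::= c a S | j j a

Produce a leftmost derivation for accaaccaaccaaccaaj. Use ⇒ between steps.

S⇒acR⇒accaS⇒accaacR⇒accaaccaS⇒accaaccaacR⇒accaaccaaccaS⇒accaaccaaccaacR⇒accaaccaaccaaccaS⇒accaaccaaccaaccaaj

S ⇒ acR   [S ::= a c R]
acR ⇒ accaS   [R ::= c a S]
accaS ⇒ accaacR   [S ::= a c R]
accaacR ⇒ accaaccaS   [R ::= c a S]
accaaccaS ⇒ accaaccaacR   [S ::= a c R]
accaaccaacR ⇒ accaaccaaccaS   [R ::= c a S]
accaaccaaccaS ⇒ accaaccaaccaacR   [S ::= a c R]
accaaccaaccaacR ⇒ accaaccaaccaaccaS   [R ::= c a S]
accaaccaaccaaccaS ⇒ accaaccaaccaaccaaj   [S ::= a j]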